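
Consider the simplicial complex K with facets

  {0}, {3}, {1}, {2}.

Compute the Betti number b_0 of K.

b_0 = 4.

Fix the vertex order 0 < 1 < 2 < 3 and write every simplex with vertices in increasing order. Then dim K = 0 and the simplices of K are:

  0-simplices (4): [0], [1], [2], [3]

giving chain groups C_0 ≅ Z^4.

Reading off H_k = ker ∂_k / im ∂_{k+1}:

  H_0: rank C_0 − rank ∂_1 = 4 − 0 = 4, and there is no ∂_1, so H_0 ≅ Z^4.

(K is a triangulation of a set of 4 points.)

Hence the Betti numbers are b_0 = 4.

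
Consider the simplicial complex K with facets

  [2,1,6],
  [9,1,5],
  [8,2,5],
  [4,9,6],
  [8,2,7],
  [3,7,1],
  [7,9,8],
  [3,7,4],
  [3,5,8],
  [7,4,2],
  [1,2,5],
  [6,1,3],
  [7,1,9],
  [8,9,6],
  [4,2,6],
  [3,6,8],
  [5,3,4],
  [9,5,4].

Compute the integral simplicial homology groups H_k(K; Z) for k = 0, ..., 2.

H_0 ≅ Z,  H_1 ≅ Z^2,  H_2 ≅ Z.

K has 9 vertices, 27 edges, 18 triangles.
rank ∂_0 = 0, rank ∂_1 = 8 ⇒ b_0 = 9 − 0 − 8 = 1; all invariant factors of ∂_1 are 1 so no torsion. So H_0 = Z.
rank ∂_1 = 8, rank ∂_2 = 17 ⇒ b_1 = 27 − 8 − 17 = 2; all invariant factors of ∂_2 are 1 so no torsion. So H_1 = Z^2.
rank ∂_2 = 17, rank ∂_3 = 0 ⇒ b_2 = 18 − 17 − 0 = 1. So H_2 = Z.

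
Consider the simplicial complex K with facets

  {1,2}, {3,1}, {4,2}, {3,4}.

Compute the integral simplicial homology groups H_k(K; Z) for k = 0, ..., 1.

H_0 = Z,  H_1 = Z.

We work with the vertex ordering 1 < 2 < 3 < 4. The simplices of K, each written with vertices in increasing order, are:

  0-simplices (4): [1], [2], [3], [4]
  1-simplices (4): [1,2], [1,3], [2,4], [3,4]

Hence C_0 ≅ Z^4, C_1 ≅ Z^4.

The boundary map ∂_1: C_1 → C_0 is given by ∂[p,q] = [q] − [p]. For instance
  ∂[3,4] = [4] − [3].
The resulting 4×4 matrix has rank 3, and its Smith normal form has invariant factors (1,1,1).

Reading off H_k = ker ∂_k / im ∂_{k+1}:

  H_0: rank C_0 − rank ∂_1 = 4 − 3 = 1, and the invariant factors of ∂_1 are all 1, so H_0 ≅ Z.
  H_1: rank ker ∂_1 − rank ∂_2 = (4 − 3) − 0 = 1, and there is no ∂_2, so H_1 ≅ Z.

As a check, the Euler characteristic is 4 − 4 = 0, which agrees with 1 − 1 = 0.
(K is a triangulation of the circle S^1.)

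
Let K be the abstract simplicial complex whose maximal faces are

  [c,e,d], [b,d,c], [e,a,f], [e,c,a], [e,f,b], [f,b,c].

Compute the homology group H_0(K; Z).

Order the vertices as a < b < c < d < e < f. Listing each simplex with vertices in this order, K has dimension 2 with simplices:

  0-simplices (6): a, b, c, d, e, f
  1-simplices (12): ac, ae, af, bc, bd, be, bf, cd, ce, cf, de, ef
  2-simplices (6): ace, aef, bcd, bcf, bef, cde

Hence C_0 ≅ Z^6, C_1 ≅ Z^12, C_2 ≅ Z^6.

∂_1: C_1 → C_0 maps an edge to its endpoints' difference, ∂[p,q] = q − p.
The resulting 6×12 matrix has rank 5, and its Smith normal form has invariant factors (1,1,1,1,1).

∂_2: C_2 → C_1 acts by ∂[p,q,r] = [q,r] − [p,r] + [p,q]. For instance
  ∂bcd = cd − bd + bc,
  ∂aef = ef − af + ae.
As a 12×6 matrix over Z this has rank 6, with invariant factors (1,1,1,1,1,1).

From H_k ≅ ker(∂_k) / im(∂_{k+1}) we obtain:

  H_0: rank C_0 − rank ∂_1 = 6 − 5 = 1, and the invariant factors of ∂_1 are all 1, so H_0 = Z.

(K is a triangulation of the cylinder S^1 x I.)

H_0 ≅ Z.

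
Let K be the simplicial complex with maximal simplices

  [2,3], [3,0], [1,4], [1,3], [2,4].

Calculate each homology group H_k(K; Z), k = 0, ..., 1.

H_0 = Z,  H_1 = Z.

K has 5 vertices, 5 edges.
rank ∂_0 = 0, rank ∂_1 = 4 ⇒ b_0 = 5 − 0 − 4 = 1; all invariant factors of ∂_1 are 1 so no torsion. So H_0 ≅ Z.
rank ∂_1 = 4, rank ∂_2 = 0 ⇒ b_1 = 5 − 4 − 0 = 1. So H_1 ≅ Z.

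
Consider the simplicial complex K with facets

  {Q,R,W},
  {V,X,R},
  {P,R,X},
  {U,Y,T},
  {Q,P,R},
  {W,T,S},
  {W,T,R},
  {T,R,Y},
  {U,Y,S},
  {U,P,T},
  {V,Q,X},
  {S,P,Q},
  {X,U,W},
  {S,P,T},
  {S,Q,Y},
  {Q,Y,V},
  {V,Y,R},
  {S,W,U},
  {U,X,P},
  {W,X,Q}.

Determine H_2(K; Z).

Order the vertices as P < Q < R < S < T < U < V < W < X < Y. Listing each simplex with vertices in this order, K has dimension 2 with simplices:

  0-simplices (10): P, Q, R, S, T, U, V, W, X, Y
  1-simplices (30): PQ, PR, PS, PT, PU, PX, QR, QS, QV, QW, QX, QY, RT, RV, RW, RX, RY, ST, SU, SW, SY, TU, TW, TY, UW, UX, UY, VX, VY, WX
  2-simplices (20): PQR, PQS, PRX, PST, PTU, PUX, QRW, QSY, QVX, QVY, QWX, RTW, RTY, RVX, RVY, STW, SUW, SUY, TUY, UWX

giving chain groups C_0 ≅ Z^10, C_1 ≅ Z^30, C_2 ≅ Z^20.

The boundary map ∂_1: C_1 → C_0 maps an edge to its endpoints' difference, ∂[p,q] = q − p. For instance
  ∂PR = R − P.
This gives a 10×30 integer matrix of rank 9; reducing to Smith normal form yields diagonal entries (1,1,1,1,1,1,1,1,1).

∂_2: C_2 → C_1 acts by ∂[p,q,r] = [q,r] − [p,r] + [p,q]. For instance
  ∂UWX = WX − UX + UW,
  ∂RTY = TY − RY + RT.
The resulting 30×20 matrix has rank 20, and its Smith normal form has invariant factors (1,1,1,1,1,1,1,1,1,1,1,1,1,1,1,1,1,1,1,2).

Computing H_k = (kernel of ∂_k) / (image of ∂_{k+1}):

  H_2: rank ker ∂_2 − rank ∂_3 = (20 − 20) − 0 = 0, and there is no ∂_3, so H_2 ≅ 0.

(K is a triangulation of the Klein bottle.)

H_2 = 0.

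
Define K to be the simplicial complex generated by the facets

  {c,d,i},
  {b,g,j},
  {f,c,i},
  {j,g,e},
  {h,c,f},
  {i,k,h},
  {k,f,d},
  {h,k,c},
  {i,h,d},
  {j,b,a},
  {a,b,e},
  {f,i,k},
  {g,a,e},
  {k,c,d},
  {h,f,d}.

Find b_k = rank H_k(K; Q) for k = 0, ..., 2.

We work with the vertex ordering a < b < c < d < e < f < g < h < i < j < k. The simplices of K, each written with vertices in increasing order, are:

  0-simplices (11): a, b, c, d, e, f, g, h, i, j, k
  1-simplices (25): ab, ae, ag, aj, be, bg, bj, cd, cf, ch, ci, ck, df, dh, di, dk, eg, ej, fh, fi, fk, gj, hi, hk, ik
  2-simplices (15): abe, abj, aeg, bgj, cdi, cdk, cfh, cfi, chk, dfh, dfk, dhi, egj, fik, hik

so the chain groups are C_0 ≅ Z^11, C_1 ≅ Z^25, C_2 ≅ Z^15.

Boundary ∂_1: C_1 → C_0 is given by ∂[p,q] = [q] − [p]. For instance
  ∂be = e − b.
As a 11×25 matrix over Z this has rank 9, with invariant factors (1,1,1,1,1,1,1,1,1).

Boundary ∂_2: C_2 → C_1 sends each 2-simplex [p,q,r] to [q,r] − [p,r] + [p,q]. For instance
  ∂cfi = fi − ci + cf,
  ∂egj = gj − ej + eg.
The resulting 25×15 matrix has rank 15, and its Smith normal form has invariant factors (1,1,1,1,1,1,1,1,1,1,1,1,1,1,2).

Reading off H_k = ker ∂_k / im ∂_{k+1}:

  H_0: rank C_0 − rank ∂_1 = 11 − 9 = 2, and the invariant factors of ∂_1 are all 1, so H_0 = Z^2.
  H_1: rank ker ∂_1 − rank ∂_2 = (25 − 9) − 15 = 1, and ∂_2 has invariant factor 2 > 1, so H_1 = Z ⊕ Z/2.
  H_2: rank ker ∂_2 − rank ∂_3 = (15 − 15) − 0 = 0, and there is no ∂_3, so H_2 = 0.

(K is a triangulation of the disjoint union of the real projective plane RP^2 and the Möbius band.)

Hence the Betti numbers are b_0 = 2, b_1 = 1, b_2 = 0.

b_0 = 2, b_1 = 1, b_2 = 0.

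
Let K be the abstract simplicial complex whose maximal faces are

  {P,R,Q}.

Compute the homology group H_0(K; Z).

Fix the vertex order P < Q < R and write every simplex with vertices in increasing order. Then dim K = 2 and the simplices of K are:

  0-simplices (3): P, Q, R
  1-simplices (3): PQ, PR, QR
  2-simplices (1): PQR

giving chain groups C_0 ≅ Z^3, C_1 ≅ Z^3, C_2 ≅ Z^1.

Boundary ∂_1: C_1 → C_0 maps an edge to its endpoints' difference, ∂[p,q] = q − p. For instance
  ∂PR = R − P.
As a 3×3 matrix over Z this has rank 2, with invariant factors (1,1).

∂_2: C_2 → C_1 sends each 2-simplex [p,q,r] to [q,r] − [p,r] + [p,q]. For instance
  ∂PQR = QR − PR + PQ.
The 3×1 boundary matrix has rank 1 and Smith normal form diag(1).

From H_k ≅ ker(∂_k) / im(∂_{k+1}) we obtain:

  H_0: rank C_0 − rank ∂_1 = 3 − 2 = 1, and the invariant factors of ∂_1 are all 1, so H_0 ≅ Z.

(K is a triangulation of the 2-simplex.)

H_0 ≅ Z.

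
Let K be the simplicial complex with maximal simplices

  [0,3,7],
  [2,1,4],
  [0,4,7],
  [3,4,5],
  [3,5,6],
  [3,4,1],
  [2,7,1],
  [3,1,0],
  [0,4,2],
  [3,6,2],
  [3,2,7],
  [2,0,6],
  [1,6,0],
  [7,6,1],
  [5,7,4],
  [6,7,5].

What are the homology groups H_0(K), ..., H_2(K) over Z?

H_0 = Z,  H_1 = Z^2,  H_2 = Z.

We work with the vertex ordering 0 < 1 < 2 < 3 < 4 < 5 < 6 < 7. The simplices of K, each written with vertices in increasing order, are:

  0-simplices (8): [0], [1], [2], [3], [4], [5], [6], [7]
  1-simplices (24): (24 of them)
  2-simplices (16): [0,1,3], [0,1,6], [0,2,4], [0,2,6], [0,3,7], [0,4,7], [1,2,4], [1,2,7], [1,3,4], [1,6,7], [2,3,6], [2,3,7], [3,4,5], [3,5,6], [4,5,7], [5,6,7]

giving chain groups C_0 ≅ Z^8, C_1 ≅ Z^24, C_2 ≅ Z^16.

∂_1: C_1 → C_0 sends each edge [p,q] (with p < q) to q − p. For instance
  ∂[2,6] = [6] − [2].
The resulting 8×24 matrix has rank 7, and its Smith normal form has invariant factors (1,1,1,1,1,1,1).

∂_2: C_2 → C_1 sends each 2-simplex [p,q,r] to [q,r] − [p,r] + [p,q]. For instance
  ∂[1,2,4] = [2,4] − [1,4] + [1,2],
  ∂[2,3,7] = [3,7] − [2,7] + [2,3].
The 24×16 boundary matrix has rank 15 and Smith normal form diag(1,1,1,1,1,1,1,1,1,1,1,1,1,1,1).

Now H_k = ker ∂_k / im ∂_{k+1}, so:

  H_0: rank C_0 − rank ∂_1 = 8 − 7 = 1, and the invariant factors of ∂_1 are all 1, so H_0 = Z.
  H_1: rank ker ∂_1 − rank ∂_2 = (24 − 7) − 15 = 2, and the invariant factors of ∂_2 are all 1, so H_1 = Z^2.
  H_2: rank ker ∂_2 − rank ∂_3 = (16 − 15) − 0 = 1, and there is no ∂_3, so H_2 = Z.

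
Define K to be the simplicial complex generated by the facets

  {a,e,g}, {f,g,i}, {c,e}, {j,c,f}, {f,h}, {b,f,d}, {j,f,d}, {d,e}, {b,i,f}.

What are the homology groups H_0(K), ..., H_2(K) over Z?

H_0 = Z,  H_1 = Z^2,  H_2 = 0.

Fix the vertex order a < b < c < d < e < f < g < h < i < j and write every simplex with vertices in increasing order. Then dim K = 2 and the simplices of K are:

  0-simplices (10): a, b, c, d, e, f, g, h, i, j
  1-simplices (17): ae, ag, bd, bf, bi, ce, cf, cj, de, df, dj, eg, fg, fh, fi, fj, gi
  2-simplices (6): aeg, bdf, bfi, cfj, dfj, fgi

Hence C_0 ≅ Z^10, C_1 ≅ Z^17, C_2 ≅ Z^6.

Boundary ∂_1: C_1 → C_0 maps an edge to its endpoints' difference, ∂[p,q] = q − p. For instance
  ∂cf = f − c.
The 10×17 boundary matrix has rank 9 and Smith normal form diag(1,1,1,1,1,1,1,1,1).

Boundary ∂_2: C_2 → C_1 maps a triangle to the signed sum of its edges. For instance
  ∂fgi = gi − fi + fg,
  ∂aeg = eg − ag + ae.
As a 17×6 matrix over Z this has rank 6, with invariant factors (1,1,1,1,1,1).

Reading off H_k = ker ∂_k / im ∂_{k+1}:

  H_0: rank C_0 − rank ∂_1 = 10 − 9 = 1, and the invariant factors of ∂_1 are all 1, so H_0 = Z.
  H_1: rank ker ∂_1 − rank ∂_2 = (17 − 9) − 6 = 2, and the invariant factors of ∂_2 are all 1, so H_1 = Z^2.
  H_2: rank ker ∂_2 − rank ∂_3 = (6 − 6) − 0 = 0, and there is no ∂_3, so H_2 = 0.

As a check, the Euler characteristic is 10 − 17 + 6 = -1, which agrees with 1 − 2 + 0 = -1.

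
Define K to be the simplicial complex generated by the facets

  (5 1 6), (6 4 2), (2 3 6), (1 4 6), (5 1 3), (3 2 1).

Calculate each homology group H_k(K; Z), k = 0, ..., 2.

Take the total order 1 < 2 < 3 < 4 < 5 < 6 on the vertex set. Then K (dimension 2) consists of the simplices:

  0-simplices (6): [1], [2], [3], [4], [5], [6]
  1-simplices (12): [1,2], [1,3], [1,4], [1,5], [1,6], [2,3], [2,4], [2,6], [3,5], [3,6], [4,6], [5,6]
  2-simplices (6): [1,2,3], [1,3,5], [1,4,6], [1,5,6], [2,3,6], [2,4,6]

giving chain groups C_0 ≅ Z^6, C_1 ≅ Z^12, C_2 ≅ Z^6.

The boundary map ∂_1: C_1 → C_0 is given by ∂[p,q] = [q] − [p].
As a 6×12 matrix over Z this has rank 5, with invariant factors (1,1,1,1,1).

∂_2: C_2 → C_1 sends each 2-simplex [p,q,r] to [q,r] − [p,r] + [p,q]. For instance
  ∂[1,2,3] = [2,3] − [1,3] + [1,2],
  ∂[1,5,6] = [5,6] − [1,6] + [1,5].
The 12×6 boundary matrix has rank 6 and Smith normal form diag(1,1,1,1,1,1).

Computing H_k = (kernel of ∂_k) / (image of ∂_{k+1}):

  H_0: rank C_0 − rank ∂_1 = 6 − 5 = 1, and the invariant factors of ∂_1 are all 1, so H_0 = Z.
  H_1: rank ker ∂_1 − rank ∂_2 = (12 − 5) − 6 = 1, and the invariant factors of ∂_2 are all 1, so H_1 = Z.
  H_2: rank ker ∂_2 − rank ∂_3 = (6 − 6) − 0 = 0, and there is no ∂_3, so H_2 = 0.

As a check, the Euler characteristic is 6 − 12 + 6 = 0, which agrees with 1 − 1 + 0 = 0.

H_0 = Z,  H_1 = Z,  H_2 = 0.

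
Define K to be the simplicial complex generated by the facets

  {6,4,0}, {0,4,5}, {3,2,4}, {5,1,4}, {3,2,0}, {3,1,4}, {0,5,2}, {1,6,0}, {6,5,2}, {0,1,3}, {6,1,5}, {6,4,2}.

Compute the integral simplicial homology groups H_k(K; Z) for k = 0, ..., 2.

Order the vertices as 0 < 1 < 2 < 3 < 4 < 5 < 6. Listing each simplex with vertices in this order, K has dimension 2 with simplices:

  0-simplices (7): [0], [1], [2], [3], [4], [5], [6]
  1-simplices (18): [0,1], [0,2], [0,3], [0,4], [0,5], [0,6], [1,3], [1,4], [1,5], [1,6], [2,3], [2,4], [2,5], [2,6], [3,4], [4,5], [4,6], [5,6]
  2-simplices (12): [0,1,3], [0,1,6], [0,2,3], [0,2,5], [0,4,5], [0,4,6], [1,3,4], [1,4,5], [1,5,6], [2,3,4], [2,4,6], [2,5,6]

giving chain groups C_0 ≅ Z^7, C_1 ≅ Z^18, C_2 ≅ Z^12.

The boundary map ∂_1: C_1 → C_0 maps an edge to its endpoints' difference, ∂[p,q] = q − p. For instance
  ∂[0,1] = [1] − [0].
The 7×18 boundary matrix has rank 6 and Smith normal form diag(1,1,1,1,1,1).

The boundary map ∂_2: C_2 → C_1 sends each 2-simplex [p,q,r] to [q,r] − [p,r] + [p,q]. For instance
  ∂[0,4,5] = [4,5] − [0,5] + [0,4],
  ∂[1,4,5] = [4,5] − [1,5] + [1,4].
The 18×12 boundary matrix has rank 12 and Smith normal form diag(1,1,1,1,1,1,1,1,1,1,1,2).

Reading off H_k = ker ∂_k / im ∂_{k+1}:

  H_0: rank C_0 − rank ∂_1 = 7 − 6 = 1, and the invariant factors of ∂_1 are all 1, so H_0 ≅ Z.
  H_1: rank ker ∂_1 − rank ∂_2 = (18 − 6) − 12 = 0, and ∂_2 has invariant factor 2 > 1, so H_1 ≅ Z/2Z.
  H_2: rank ker ∂_2 − rank ∂_3 = (12 − 12) − 0 = 0, and there is no ∂_3, so H_2 ≅ 0.

(K is a triangulation of the real projective plane RP^2.)

H_0 = Z,  H_1 = Z/2Z,  H_2 = 0.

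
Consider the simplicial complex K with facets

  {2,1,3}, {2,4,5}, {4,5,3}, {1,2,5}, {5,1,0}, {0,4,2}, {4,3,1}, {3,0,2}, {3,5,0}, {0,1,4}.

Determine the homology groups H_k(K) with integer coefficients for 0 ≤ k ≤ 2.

H_0 ≅ Z,  H_1 ≅ Z/2Z,  H_2 = 0.

Fix the vertex order 0 < 1 < 2 < 3 < 4 < 5 and write every simplex with vertices in increasing order. Then dim K = 2 and the simplices of K are:

  0-simplices (6): [0], [1], [2], [3], [4], [5]
  1-simplices (15): [0,1], [0,2], [0,3], [0,4], [0,5], [1,2], [1,3], [1,4], [1,5], [2,3], [2,4], [2,5], [3,4], [3,5], [4,5]
  2-simplices (10): [0,1,4], [0,1,5], [0,2,3], [0,2,4], [0,3,5], [1,2,3], [1,2,5], [1,3,4], [2,4,5], [3,4,5]

Hence C_0 ≅ Z^6, C_1 ≅ Z^15, C_2 ≅ Z^10.

∂_1: C_1 → C_0 is given by ∂[p,q] = [q] − [p]. For instance
  ∂[1,4] = [4] − [1].
This gives a 6×15 integer matrix of rank 5; reducing to Smith normal form yields diagonal entries (1,1,1,1,1).

The boundary map ∂_2: C_2 → C_1 acts by ∂[p,q,r] = [q,r] − [p,r] + [p,q]. For instance
  ∂[1,3,4] = [3,4] − [1,4] + [1,3],
  ∂[0,3,5] = [3,5] − [0,5] + [0,3].
The 15×10 boundary matrix has rank 10 and Smith normal form diag(1,1,1,1,1,1,1,1,1,2).

Reading off H_k = ker ∂_k / im ∂_{k+1}:

  H_0: rank C_0 − rank ∂_1 = 6 − 5 = 1, and the invariant factors of ∂_1 are all 1, so H_0 = Z.
  H_1: rank ker ∂_1 − rank ∂_2 = (15 − 5) − 10 = 0, and ∂_2 has invariant factor 2 > 1, so H_1 = Z/2Z.
  H_2: rank ker ∂_2 − rank ∂_3 = (10 − 10) − 0 = 0, and there is no ∂_3, so H_2 = 0.

(K is a triangulation of the real projective plane RP^2.)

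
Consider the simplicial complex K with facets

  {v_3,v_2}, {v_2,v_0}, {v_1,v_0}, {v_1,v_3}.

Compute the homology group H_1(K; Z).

H_1 ≅ Z.

K has 4 vertices, 4 edges.
rank ∂_1 = 3, rank ∂_2 = 0 ⇒ b_1 = 4 − 3 − 0 = 1. So H_1 = Z.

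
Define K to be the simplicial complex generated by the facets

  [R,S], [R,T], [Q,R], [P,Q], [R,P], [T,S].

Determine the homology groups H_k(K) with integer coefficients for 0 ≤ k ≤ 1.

H_0 ≅ Z,  H_1 ≅ Z^2.

We work with the vertex ordering P < Q < R < S < T. The simplices of K, each written with vertices in increasing order, are:

  0-simplices (5): P, Q, R, S, T
  1-simplices (6): PQ, PR, QR, RS, RT, ST

so the chain groups are C_0 ≅ Z^5, C_1 ≅ Z^6.

Boundary ∂_1: C_1 → C_0 sends each edge [p,q] (with p < q) to q − p. For instance
  ∂PR = R − P.
This gives a 5×6 integer matrix of rank 4; reducing to Smith normal form yields diagonal entries (1,1,1,1).

Now H_k = ker ∂_k / im ∂_{k+1}, so:

  H_0: rank C_0 − rank ∂_1 = 5 − 4 = 1, and the invariant factors of ∂_1 are all 1, so H_0 ≅ Z.
  H_1: rank ker ∂_1 − rank ∂_2 = (6 − 4) − 0 = 2, and there is no ∂_2, so H_1 ≅ Z^2.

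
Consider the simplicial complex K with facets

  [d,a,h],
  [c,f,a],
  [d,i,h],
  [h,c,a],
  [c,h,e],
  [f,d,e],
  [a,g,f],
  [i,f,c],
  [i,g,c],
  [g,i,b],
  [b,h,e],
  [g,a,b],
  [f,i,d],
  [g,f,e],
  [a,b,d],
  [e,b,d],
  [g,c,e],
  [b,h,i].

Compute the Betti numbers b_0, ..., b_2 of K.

Take the total order a < b < c < d < e < f < g < h < i on the vertex set. Then K (dimension 2) consists of the simplices:

  0-simplices (9): a, b, c, d, e, f, g, h, i
  1-simplices (27): ab, ac, ad, af, ag, ah, bd, be, bg, bh, bi, ce, cf, cg, ch, ci, de, df, dh, di, ef, eg, eh, fg, fi, gi, hi
  2-simplices (18): abd, abg, acf, ach, adh, afg, bde, beh, bgi, bhi, ceg, ceh, cfi, cgi, def, dfi, dhi, efg

giving chain groups C_0 ≅ Z^9, C_1 ≅ Z^27, C_2 ≅ Z^18.

∂_1: C_1 → C_0 is given by ∂[p,q] = [q] − [p].
This gives a 9×27 integer matrix of rank 8; reducing to Smith normal form yields diagonal entries (1,1,1,1,1,1,1,1).

Boundary ∂_2: C_2 → C_1 maps a triangle to the signed sum of its edges. For instance
  ∂abg = bg − ag + ab,
  ∂acf = cf − af + ac.
The resulting 27×18 matrix has rank 18, and its Smith normal form has invariant factors (1,1,1,1,1,1,1,1,1,1,1,1,1,1,1,1,1,2).

Reading off H_k = ker ∂_k / im ∂_{k+1}:

  H_0: rank C_0 − rank ∂_1 = 9 − 8 = 1, and the invariant factors of ∂_1 are all 1, so H_0 ≅ Z.
  H_1: rank ker ∂_1 − rank ∂_2 = (27 − 8) − 18 = 1, and ∂_2 has invariant factor 2 > 1, so H_1 ≅ Z ⊕ Z_2.
  H_2: rank ker ∂_2 − rank ∂_3 = (18 − 18) − 0 = 0, and there is no ∂_3, so H_2 ≅ 0.

(K is a triangulation of the Klein bottle.)

Hence the Betti numbers are b_0 = 1, b_1 = 1, b_2 = 0.

b_0 = 1, b_1 = 1, b_2 = 0.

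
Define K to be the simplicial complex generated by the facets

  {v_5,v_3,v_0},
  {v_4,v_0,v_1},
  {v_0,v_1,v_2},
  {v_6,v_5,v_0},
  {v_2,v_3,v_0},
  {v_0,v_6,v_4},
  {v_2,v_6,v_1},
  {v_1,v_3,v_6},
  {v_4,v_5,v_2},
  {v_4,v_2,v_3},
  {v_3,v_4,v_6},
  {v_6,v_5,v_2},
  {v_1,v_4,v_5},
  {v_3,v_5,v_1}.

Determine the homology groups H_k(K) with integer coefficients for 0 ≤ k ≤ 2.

Order the vertices as v_0 < v_1 < v_2 < v_3 < v_4 < v_5 < v_6. Listing each simplex with vertices in this order, K has dimension 2 with simplices:

  0-simplices (7): [v_0], [v_1], [v_2], [v_3], [v_4], [v_5], [v_6]
  1-simplices (21): (21 of them)
  2-simplices (14): (14 of them)

so the chain groups are C_0 ≅ Z^7, C_1 ≅ Z^21, C_2 ≅ Z^14.

The boundary map ∂_1: C_1 → C_0 is given by ∂[p,q] = [q] − [p]. For instance
  ∂[v_2,v_5] = [v_5] − [v_2].
As a 7×21 matrix over Z this has rank 6, with invariant factors (1,1,1,1,1,1).

Boundary ∂_2: C_2 → C_1 acts by ∂[p,q,r] = [q,r] − [p,r] + [p,q]. For instance
  ∂[v_3,v_4,v_6] = [v_4,v_6] − [v_3,v_6] + [v_3,v_4],
  ∂[v_1,v_2,v_6] = [v_2,v_6] − [v_1,v_6] + [v_1,v_2].
The resulting 21×14 matrix has rank 13, and its Smith normal form has invariant factors (1,1,1,1,1,1,1,1,1,1,1,1,1).

Computing H_k = (kernel of ∂_k) / (image of ∂_{k+1}):

  H_0: rank C_0 − rank ∂_1 = 7 − 6 = 1, and the invariant factors of ∂_1 are all 1, so H_0 = Z.
  H_1: rank ker ∂_1 − rank ∂_2 = (21 − 6) − 13 = 2, and the invariant factors of ∂_2 are all 1, so H_1 = Z^2.
  H_2: rank ker ∂_2 − rank ∂_3 = (14 − 13) − 0 = 1, and there is no ∂_3, so H_2 = Z.

H_0 ≅ Z,  H_1 ≅ Z^2,  H_2 ≅ Z.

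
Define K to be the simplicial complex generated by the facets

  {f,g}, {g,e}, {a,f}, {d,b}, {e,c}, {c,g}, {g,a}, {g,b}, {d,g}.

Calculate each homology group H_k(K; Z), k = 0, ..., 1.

H_0 ≅ Z,  H_1 ≅ Z^3.

Take the total order a < b < c < d < e < f < g on the vertex set. Then K (dimension 1) consists of the simplices:

  0-simplices (7): a, b, c, d, e, f, g
  1-simplices (9): af, ag, bd, bg, ce, cg, dg, eg, fg

so the chain groups are C_0 ≅ Z^7, C_1 ≅ Z^9.

The boundary map ∂_1: C_1 → C_0 maps an edge to its endpoints' difference, ∂[p,q] = q − p. For instance
  ∂af = f − a.
The 7×9 boundary matrix has rank 6 and Smith normal form diag(1,1,1,1,1,1).

Reading off H_k = ker ∂_k / im ∂_{k+1}:

  H_0: rank C_0 − rank ∂_1 = 7 − 6 = 1, and the invariant factors of ∂_1 are all 1, so H_0 = Z.
  H_1: rank ker ∂_1 − rank ∂_2 = (9 − 6) − 0 = 3, and there is no ∂_2, so H_1 = Z^3.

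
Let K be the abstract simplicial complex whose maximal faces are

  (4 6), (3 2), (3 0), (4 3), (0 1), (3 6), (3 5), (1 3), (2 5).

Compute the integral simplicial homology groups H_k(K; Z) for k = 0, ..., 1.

We work with the vertex ordering 0 < 1 < 2 < 3 < 4 < 5 < 6. The simplices of K, each written with vertices in increasing order, are:

  0-simplices (7): [0], [1], [2], [3], [4], [5], [6]
  1-simplices (9): [0,1], [0,3], [1,3], [2,3], [2,5], [3,4], [3,5], [3,6], [4,6]

Hence C_0 ≅ Z^7, C_1 ≅ Z^9.

Boundary ∂_1: C_1 → C_0 sends each edge [p,q] (with p < q) to q − p. For instance
  ∂[1,3] = [3] − [1].
As a 7×9 matrix over Z this has rank 6, with invariant factors (1,1,1,1,1,1).

Reading off H_k = ker ∂_k / im ∂_{k+1}:

  H_0: rank C_0 − rank ∂_1 = 7 − 6 = 1, and the invariant factors of ∂_1 are all 1, so H_0 ≅ Z.
  H_1: rank ker ∂_1 − rank ∂_2 = (9 − 6) − 0 = 3, and there is no ∂_2, so H_1 ≅ Z^3.

H_0 = Z,  H_1 = Z^3.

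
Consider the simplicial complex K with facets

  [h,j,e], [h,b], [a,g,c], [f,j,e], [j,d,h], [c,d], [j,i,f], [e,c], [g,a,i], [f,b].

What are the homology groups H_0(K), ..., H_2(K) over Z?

Take the total order a < b < c < d < e < f < g < h < i < j on the vertex set. Then K (dimension 2) consists of the simplices:

  0-simplices (10): a, b, c, d, e, f, g, h, i, j
  1-simplices (18): ac, ag, ai, bf, bh, cd, ce, cg, dh, dj, ef, eh, ej, fi, fj, gi, hj, ij
  2-simplices (6): acg, agi, dhj, efj, ehj, fij

so the chain groups are C_0 ≅ Z^10, C_1 ≅ Z^18, C_2 ≅ Z^6.

Boundary ∂_1: C_1 → C_0 maps an edge to its endpoints' difference, ∂[p,q] = q − p.
As a 10×18 matrix over Z this has rank 9, with invariant factors (1,1,1,1,1,1,1,1,1).

∂_2: C_2 → C_1 acts by ∂[p,q,r] = [q,r] − [p,r] + [p,q]. For instance
  ∂ehj = hj − ej + eh,
  ∂acg = cg − ag + ac.
As a 18×6 matrix over Z this has rank 6, with invariant factors (1,1,1,1,1,1).

From H_k ≅ ker(∂_k) / im(∂_{k+1}) we obtain:

  H_0: rank C_0 − rank ∂_1 = 10 − 9 = 1, and the invariant factors of ∂_1 are all 1, so H_0 = Z.
  H_1: rank ker ∂_1 − rank ∂_2 = (18 − 9) − 6 = 3, and the invariant factors of ∂_2 are all 1, so H_1 = Z^3.
  H_2: rank ker ∂_2 − rank ∂_3 = (6 − 6) − 0 = 0, and there is no ∂_3, so H_2 = 0.

As a check, the Euler characteristic is 10 − 18 + 6 = -2, which agrees with 1 − 3 + 0 = -2.

H_0 ≅ Z,  H_1 ≅ Z^3,  H_2 = 0.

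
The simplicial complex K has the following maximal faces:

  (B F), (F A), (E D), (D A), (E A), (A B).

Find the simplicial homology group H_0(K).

K has 5 vertices, 6 edges.
rank ∂_0 = 0, rank ∂_1 = 4 ⇒ b_0 = 5 − 0 − 4 = 1; all invariant factors of ∂_1 are 1 so no torsion. So H_0 = Z.

H_0 ≅ Z.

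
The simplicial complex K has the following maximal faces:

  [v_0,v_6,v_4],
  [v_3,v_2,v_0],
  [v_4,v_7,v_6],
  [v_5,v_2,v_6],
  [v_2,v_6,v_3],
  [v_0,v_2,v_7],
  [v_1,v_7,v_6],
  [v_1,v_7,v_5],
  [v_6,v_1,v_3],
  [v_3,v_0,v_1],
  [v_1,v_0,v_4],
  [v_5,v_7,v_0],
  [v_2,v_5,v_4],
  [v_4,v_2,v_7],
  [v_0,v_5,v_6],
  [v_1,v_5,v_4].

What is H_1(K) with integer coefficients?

Order the vertices as v_0 < v_1 < v_2 < v_3 < v_4 < v_5 < v_6 < v_7. Listing each simplex with vertices in this order, K has dimension 2 with simplices:

  0-simplices (8): [v_0], [v_1], [v_2], [v_3], [v_4], [v_5], [v_6], [v_7]
  1-simplices (24): (24 of them)
  2-simplices (16): (16 of them)

giving chain groups C_0 ≅ Z^8, C_1 ≅ Z^24, C_2 ≅ Z^16.

The boundary map ∂_1: C_1 → C_0 is given by ∂[p,q] = [q] − [p]. For instance
  ∂[v_2,v_6] = [v_6] − [v_2].
The 8×24 boundary matrix has rank 7 and Smith normal form diag(1,1,1,1,1,1,1).

Boundary ∂_2: C_2 → C_1 maps a triangle to the signed sum of its edges. For instance
  ∂[v_1,v_5,v_7] = [v_5,v_7] − [v_1,v_7] + [v_1,v_5],
  ∂[v_0,v_2,v_7] = [v_2,v_7] − [v_0,v_7] + [v_0,v_2].
As a 24×16 matrix over Z this has rank 15, with invariant factors (1,1,1,1,1,1,1,1,1,1,1,1,1,1,1).

Reading off H_k = ker ∂_k / im ∂_{k+1}:

  H_1: rank ker ∂_1 − rank ∂_2 = (24 − 7) − 15 = 2, and the invariant factors of ∂_2 are all 1, so H_1 ≅ Z^2.

H_1 = Z^2.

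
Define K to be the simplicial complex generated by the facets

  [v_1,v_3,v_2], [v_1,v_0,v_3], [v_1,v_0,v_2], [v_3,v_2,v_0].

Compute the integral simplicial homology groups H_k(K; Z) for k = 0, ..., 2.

K has 4 vertices, 6 edges, 4 triangles.
rank ∂_0 = 0, rank ∂_1 = 3 ⇒ b_0 = 4 − 0 − 3 = 1; all invariant factors of ∂_1 are 1 so no torsion. So H_0 ≅ Z.
rank ∂_1 = 3, rank ∂_2 = 3 ⇒ b_1 = 6 − 3 − 3 = 0; all invariant factors of ∂_2 are 1 so no torsion. So H_1 ≅ 0.
rank ∂_2 = 3, rank ∂_3 = 0 ⇒ b_2 = 4 − 3 − 0 = 1. So H_2 ≅ Z.

H_0 = Z,  H_1 = 0,  H_2 = Z.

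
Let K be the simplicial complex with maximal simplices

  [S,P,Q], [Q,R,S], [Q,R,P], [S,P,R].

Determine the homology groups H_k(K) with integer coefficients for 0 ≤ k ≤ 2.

Take the total order P < Q < R < S on the vertex set. Then K (dimension 2) consists of the simplices:

  0-simplices (4): P, Q, R, S
  1-simplices (6): PQ, PR, PS, QR, QS, RS
  2-simplices (4): PQR, PQS, PRS, QRS

Hence C_0 ≅ Z^4, C_1 ≅ Z^6, C_2 ≅ Z^4.

Boundary ∂_1: C_1 → C_0 is given by ∂[p,q] = [q] − [p]. For instance
  ∂QR = R − Q.
This gives a 4×6 integer matrix of rank 3; reducing to Smith normal form yields diagonal entries (1,1,1).

Boundary ∂_2: C_2 → C_1 acts by ∂[p,q,r] = [q,r] − [p,r] + [p,q]. For instance
  ∂PQR = QR − PR + PQ,
  ∂PQS = QS − PS + PQ.
The 6×4 boundary matrix has rank 3 and Smith normal form diag(1,1,1).

Computing H_k = (kernel of ∂_k) / (image of ∂_{k+1}):

  H_0: rank C_0 − rank ∂_1 = 4 − 3 = 1, and the invariant factors of ∂_1 are all 1, so H_0 ≅ Z.
  H_1: rank ker ∂_1 − rank ∂_2 = (6 − 3) − 3 = 0, and the invariant factors of ∂_2 are all 1, so H_1 ≅ 0.
  H_2: rank ker ∂_2 − rank ∂_3 = (4 − 3) − 0 = 1, and there is no ∂_3, so H_2 ≅ Z.

H_0 = Z,  H_1 = 0,  H_2 = Z.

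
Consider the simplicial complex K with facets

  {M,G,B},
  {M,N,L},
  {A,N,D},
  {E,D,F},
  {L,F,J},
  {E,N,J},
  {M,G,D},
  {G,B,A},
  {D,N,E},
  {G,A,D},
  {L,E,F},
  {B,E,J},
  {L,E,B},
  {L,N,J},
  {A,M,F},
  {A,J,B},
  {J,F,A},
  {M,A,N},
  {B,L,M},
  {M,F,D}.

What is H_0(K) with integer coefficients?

Order the vertices as A < B < D < E < F < G < J < L < M < N. Listing each simplex with vertices in this order, K has dimension 2 with simplices:

  0-simplices (10): A, B, D, E, F, G, J, L, M, N
  1-simplices (30): AB, AD, AF, AG, AJ, AM, AN, BE, BG, BJ, BL, BM, DE, DF, DG, DM, DN, EF, EJ, EL, EN, FJ, FL, FM, GM, JL, JN, LM, LN, MN
  2-simplices (20): ABG, ABJ, ADG, ADN, AFJ, AFM, AMN, BEJ, BEL, BGM, BLM, DEF, DEN, DFM, DGM, EFL, EJN, FJL, JLN, LMN

giving chain groups C_0 ≅ Z^10, C_1 ≅ Z^30, C_2 ≅ Z^20.

The boundary map ∂_1: C_1 → C_0 is given by ∂[p,q] = [q] − [p]. For instance
  ∂LM = M − L.
This gives a 10×30 integer matrix of rank 9; reducing to Smith normal form yields diagonal entries (1,1,1,1,1,1,1,1,1).

Boundary ∂_2: C_2 → C_1 maps a triangle to the signed sum of its edges. For instance
  ∂DGM = GM − DM + DG,
  ∂EFL = FL − EL + EF.
The 30×20 boundary matrix has rank 20 and Smith normal form diag(1,1,1,1,1,1,1,1,1,1,1,1,1,1,1,1,1,1,1,2).

From H_k ≅ ker(∂_k) / im(∂_{k+1}) we obtain:

  H_0: rank C_0 − rank ∂_1 = 10 − 9 = 1, and the invariant factors of ∂_1 are all 1, so H_0 = Z.

H_0 = Z.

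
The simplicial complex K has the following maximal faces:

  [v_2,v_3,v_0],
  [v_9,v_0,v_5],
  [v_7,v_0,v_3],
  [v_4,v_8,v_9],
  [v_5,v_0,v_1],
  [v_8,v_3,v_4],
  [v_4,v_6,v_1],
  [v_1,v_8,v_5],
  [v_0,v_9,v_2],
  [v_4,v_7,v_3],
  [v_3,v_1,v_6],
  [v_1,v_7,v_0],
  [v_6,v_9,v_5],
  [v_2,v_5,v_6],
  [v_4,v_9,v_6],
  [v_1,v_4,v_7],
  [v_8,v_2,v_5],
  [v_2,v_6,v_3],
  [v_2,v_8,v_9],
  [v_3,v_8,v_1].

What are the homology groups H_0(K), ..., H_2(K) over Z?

H_0 = Z,  H_1 = Z × Z/2,  H_2 = 0.

Fix the vertex order v_0 < v_1 < v_2 < v_3 < v_4 < v_5 < v_6 < v_7 < v_8 < v_9 and write every simplex with vertices in increasing order. Then dim K = 2 and the simplices of K are:

  0-simplices (10): [v_0], [v_1], [v_2], [v_3], [v_4], [v_5], [v_6], [v_7], [v_8], [v_9]
  1-simplices (30): (30 of them)
  2-simplices (20): (20 of them)

giving chain groups C_0 ≅ Z^10, C_1 ≅ Z^30, C_2 ≅ Z^20.

The boundary map ∂_1: C_1 → C_0 sends each edge [p,q] (with p < q) to q − p.
The 10×30 boundary matrix has rank 9 and Smith normal form diag(1,1,1,1,1,1,1,1,1).

The boundary map ∂_2: C_2 → C_1 acts by ∂[p,q,r] = [q,r] − [p,r] + [p,q]. For instance
  ∂[v_1,v_4,v_6] = [v_4,v_6] − [v_1,v_6] + [v_1,v_4],
  ∂[v_2,v_5,v_8] = [v_5,v_8] − [v_2,v_8] + [v_2,v_5].
This gives a 30×20 integer matrix of rank 20; reducing to Smith normal form yields diagonal entries (1,1,1,1,1,1,1,1,1,1,1,1,1,1,1,1,1,1,1,2).

Computing H_k = (kernel of ∂_k) / (image of ∂_{k+1}):

  H_0: rank C_0 − rank ∂_1 = 10 − 9 = 1, and the invariant factors of ∂_1 are all 1, so H_0 ≅ Z.
  H_1: rank ker ∂_1 − rank ∂_2 = (30 − 9) − 20 = 1, and ∂_2 has invariant factor 2 > 1, so H_1 ≅ Z × Z/2.
  H_2: rank ker ∂_2 − rank ∂_3 = (20 − 20) − 0 = 0, and there is no ∂_3, so H_2 ≅ 0.

As a check, the Euler characteristic is 10 − 30 + 20 = 0, which agrees with 1 − 1 + 0 = 0.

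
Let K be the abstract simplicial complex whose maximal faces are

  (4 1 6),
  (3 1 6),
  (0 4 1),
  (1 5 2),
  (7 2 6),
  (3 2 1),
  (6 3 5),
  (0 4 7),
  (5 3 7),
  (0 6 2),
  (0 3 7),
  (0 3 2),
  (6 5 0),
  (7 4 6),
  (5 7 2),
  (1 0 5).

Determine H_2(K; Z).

H_2 = Z.

Take the total order 0 < 1 < 2 < 3 < 4 < 5 < 6 < 7 on the vertex set. Then K (dimension 2) consists of the simplices:

  0-simplices (8): [0], [1], [2], [3], [4], [5], [6], [7]
  1-simplices (24): (24 of them)
  2-simplices (16): [0,1,4], [0,1,5], [0,2,3], [0,2,6], [0,3,7], [0,4,7], [0,5,6], [1,2,3], [1,2,5], [1,3,6], [1,4,6], [2,5,7], [2,6,7], [3,5,6], [3,5,7], [4,6,7]

giving chain groups C_0 ≅ Z^8, C_1 ≅ Z^24, C_2 ≅ Z^16.

The boundary map ∂_1: C_1 → C_0 maps an edge to its endpoints' difference, ∂[p,q] = q − p. For instance
  ∂[0,4] = [4] − [0].
The resulting 8×24 matrix has rank 7, and its Smith normal form has invariant factors (1,1,1,1,1,1,1).

∂_2: C_2 → C_1 acts by ∂[p,q,r] = [q,r] − [p,r] + [p,q]. For instance
  ∂[3,5,6] = [5,6] − [3,6] + [3,5],
  ∂[0,3,7] = [3,7] − [0,7] + [0,3].
As a 24×16 matrix over Z this has rank 15, with invariant factors (1,1,1,1,1,1,1,1,1,1,1,1,1,1,1).

From H_k ≅ ker(∂_k) / im(∂_{k+1}) we obtain:

  H_2: rank ker ∂_2 − rank ∂_3 = (16 − 15) − 0 = 1, and there is no ∂_3, so H_2 ≅ Z.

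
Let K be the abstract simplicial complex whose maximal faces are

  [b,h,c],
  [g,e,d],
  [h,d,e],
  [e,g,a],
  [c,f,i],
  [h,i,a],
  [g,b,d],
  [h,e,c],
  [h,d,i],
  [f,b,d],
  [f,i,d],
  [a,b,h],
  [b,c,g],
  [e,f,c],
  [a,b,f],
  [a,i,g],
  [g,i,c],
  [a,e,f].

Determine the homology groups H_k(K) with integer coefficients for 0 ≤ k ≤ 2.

H_0 = Z,  H_1 = Z^2,  H_2 = Z.

We work with the vertex ordering a < b < c < d < e < f < g < h < i. The simplices of K, each written with vertices in increasing order, are:

  0-simplices (9): a, b, c, d, e, f, g, h, i
  1-simplices (27): ab, ae, af, ag, ah, ai, bc, bd, bf, bg, bh, ce, cf, cg, ch, ci, de, df, dg, dh, di, ef, eg, eh, fi, gi, hi
  2-simplices (18): abf, abh, aef, aeg, agi, ahi, bcg, bch, bdf, bdg, cef, ceh, cfi, cgi, deg, deh, dfi, dhi

so the chain groups are C_0 ≅ Z^9, C_1 ≅ Z^27, C_2 ≅ Z^18.

The boundary map ∂_1: C_1 → C_0 is given by ∂[p,q] = [q] − [p]. For instance
  ∂ci = i − c.
This gives a 9×27 integer matrix of rank 8; reducing to Smith normal form yields diagonal entries (1,1,1,1,1,1,1,1).

∂_2: C_2 → C_1 sends each 2-simplex [p,q,r] to [q,r] − [p,r] + [p,q]. For instance
  ∂aeg = eg − ag + ae,
  ∂aef = ef − af + ae.
The 27×18 boundary matrix has rank 17 and Smith normal form diag(1,1,1,1,1,1,1,1,1,1,1,1,1,1,1,1,1).

From H_k ≅ ker(∂_k) / im(∂_{k+1}) we obtain:

  H_0: rank C_0 − rank ∂_1 = 9 − 8 = 1, and the invariant factors of ∂_1 are all 1, so H_0 = Z.
  H_1: rank ker ∂_1 − rank ∂_2 = (27 − 8) − 17 = 2, and the invariant factors of ∂_2 are all 1, so H_1 = Z^2.
  H_2: rank ker ∂_2 − rank ∂_3 = (18 − 17) − 0 = 1, and there is no ∂_3, so H_2 = Z.

As a check, the Euler characteristic is 9 − 27 + 18 = 0, which agrees with 1 − 2 + 1 = 0.
(K is a triangulation of the torus T^2.)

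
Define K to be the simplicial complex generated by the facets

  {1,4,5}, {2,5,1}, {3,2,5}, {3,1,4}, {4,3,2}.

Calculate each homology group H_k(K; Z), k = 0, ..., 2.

K has 5 vertices, 10 edges, 5 triangles.
rank ∂_0 = 0, rank ∂_1 = 4 ⇒ b_0 = 5 − 0 − 4 = 1; all invariant factors of ∂_1 are 1 so no torsion. So H_0 ≅ Z.
rank ∂_1 = 4, rank ∂_2 = 5 ⇒ b_1 = 10 − 4 − 5 = 1; all invariant factors of ∂_2 are 1 so no torsion. So H_1 ≅ Z.
rank ∂_2 = 5, rank ∂_3 = 0 ⇒ b_2 = 5 − 5 − 0 = 0. So H_2 ≅ 0.

H_0 = Z,  H_1 = Z,  H_2 = 0.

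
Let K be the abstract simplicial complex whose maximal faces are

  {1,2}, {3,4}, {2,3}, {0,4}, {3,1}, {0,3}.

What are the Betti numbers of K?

b_0 = 1, b_1 = 2.

Fix the vertex order 0 < 1 < 2 < 3 < 4 and write every simplex with vertices in increasing order. Then dim K = 1 and the simplices of K are:

  0-simplices (5): [0], [1], [2], [3], [4]
  1-simplices (6): [0,3], [0,4], [1,2], [1,3], [2,3], [3,4]

so the chain groups are C_0 ≅ Z^5, C_1 ≅ Z^6.

The boundary map ∂_1: C_1 → C_0 maps an edge to its endpoints' difference, ∂[p,q] = q − p. For instance
  ∂[1,3] = [3] − [1].
The resulting 5×6 matrix has rank 4, and its Smith normal form has invariant factors (1,1,1,1).

From H_k ≅ ker(∂_k) / im(∂_{k+1}) we obtain:

  H_0: rank C_0 − rank ∂_1 = 5 − 4 = 1, and the invariant factors of ∂_1 are all 1, so H_0 = Z.
  H_1: rank ker ∂_1 − rank ∂_2 = (6 − 4) − 0 = 2, and there is no ∂_2, so H_1 = Z^2.

Hence the Betti numbers are b_0 = 1, b_1 = 2.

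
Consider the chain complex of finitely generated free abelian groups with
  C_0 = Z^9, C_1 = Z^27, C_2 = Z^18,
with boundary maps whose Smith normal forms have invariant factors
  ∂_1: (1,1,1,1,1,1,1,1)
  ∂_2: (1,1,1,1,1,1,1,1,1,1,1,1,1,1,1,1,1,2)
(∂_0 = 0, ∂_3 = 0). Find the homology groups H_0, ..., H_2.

H_0 ≅ Z,  H_1 ≅ Z ⊕ Z/2Z,  H_2 = 0.

H_0: b_0 = 9 − 0 − 8 = 1; torsion from ∂_1 factors > 1: none. So H_0 ≅ Z.
H_1: b_1 = 27 − 8 − 18 = 1; torsion from ∂_2 factors > 1: [2]. So H_1 ≅ Z ⊕ Z/2Z.
H_2: b_2 = 18 − 18 − 0 = 0; torsion from ∂_3 factors > 1: none. So H_2 ≅ 0.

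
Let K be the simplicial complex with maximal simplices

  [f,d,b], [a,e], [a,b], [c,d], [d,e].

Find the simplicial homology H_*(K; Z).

H_0 = Z,  H_1 = Z,  H_2 = 0.

We work with the vertex ordering a < b < c < d < e < f. The simplices of K, each written with vertices in increasing order, are:

  0-simplices (6): a, b, c, d, e, f
  1-simplices (7): ab, ae, bd, bf, cd, de, df
  2-simplices (1): bdf

Hence C_0 ≅ Z^6, C_1 ≅ Z^7, C_2 ≅ Z^1.

Boundary ∂_1: C_1 → C_0 is given by ∂[p,q] = [q] − [p].
The resulting 6×7 matrix has rank 5, and its Smith normal form has invariant factors (1,1,1,1,1).

Boundary ∂_2: C_2 → C_1 maps a triangle to the signed sum of its edges. For instance
  ∂bdf = df − bf + bd.
As a 7×1 matrix over Z this has rank 1, with invariant factors (1).

Computing H_k = (kernel of ∂_k) / (image of ∂_{k+1}):

  H_0: rank C_0 − rank ∂_1 = 6 − 5 = 1, and the invariant factors of ∂_1 are all 1, so H_0 ≅ Z.
  H_1: rank ker ∂_1 − rank ∂_2 = (7 − 5) − 1 = 1, and the invariant factors of ∂_2 are all 1, so H_1 ≅ Z.
  H_2: rank ker ∂_2 − rank ∂_3 = (1 − 1) − 0 = 0, and there is no ∂_3, so H_2 ≅ 0.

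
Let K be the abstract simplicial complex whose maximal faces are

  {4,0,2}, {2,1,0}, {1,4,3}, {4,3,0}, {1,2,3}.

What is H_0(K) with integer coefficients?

H_0 = Z.

Fix the vertex order 0 < 1 < 2 < 3 < 4 and write every simplex with vertices in increasing order. Then dim K = 2 and the simplices of K are:

  0-simplices (5): [0], [1], [2], [3], [4]
  1-simplices (10): [0,1], [0,2], [0,3], [0,4], [1,2], [1,3], [1,4], [2,3], [2,4], [3,4]
  2-simplices (5): [0,1,2], [0,2,4], [0,3,4], [1,2,3], [1,3,4]

giving chain groups C_0 ≅ Z^5, C_1 ≅ Z^10, C_2 ≅ Z^5.

The boundary map ∂_1: C_1 → C_0 maps an edge to its endpoints' difference, ∂[p,q] = q − p.
The resulting 5×10 matrix has rank 4, and its Smith normal form has invariant factors (1,1,1,1).

∂_2: C_2 → C_1 acts by ∂[p,q,r] = [q,r] − [p,r] + [p,q]. For instance
  ∂[0,2,4] = [2,4] − [0,4] + [0,2],
  ∂[0,3,4] = [3,4] − [0,4] + [0,3].
This gives a 10×5 integer matrix of rank 5; reducing to Smith normal form yields diagonal entries (1,1,1,1,1).

Computing H_k = (kernel of ∂_k) / (image of ∂_{k+1}):

  H_0: rank C_0 − rank ∂_1 = 5 − 4 = 1, and the invariant factors of ∂_1 are all 1, so H_0 = Z.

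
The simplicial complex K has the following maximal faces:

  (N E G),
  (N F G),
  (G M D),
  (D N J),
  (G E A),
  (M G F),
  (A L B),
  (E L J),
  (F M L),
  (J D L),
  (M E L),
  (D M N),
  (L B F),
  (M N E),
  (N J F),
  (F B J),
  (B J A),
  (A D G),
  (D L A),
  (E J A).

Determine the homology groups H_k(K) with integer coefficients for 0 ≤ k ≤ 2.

H_0 = Z,  H_1 = Z ⊕ Z/2Z,  H_2 = 0.

Fix the vertex order A < B < D < E < F < G < J < L < M < N and write every simplex with vertices in increasing order. Then dim K = 2 and the simplices of K are:

  0-simplices (10): A, B, D, E, F, G, J, L, M, N
  1-simplices (30): AB, AD, AE, AG, AJ, AL, BF, BJ, BL, DG, DJ, DL, DM, DN, EG, EJ, EL, EM, EN, FG, FJ, FL, FM, FN, GM, GN, JL, JN, LM, MN
  2-simplices (20): ABJ, ABL, ADG, ADL, AEG, AEJ, BFJ, BFL, DGM, DJL, DJN, DMN, EGN, EJL, ELM, EMN, FGM, FGN, FJN, FLM

so the chain groups are C_0 ≅ Z^10, C_1 ≅ Z^30, C_2 ≅ Z^20.

The boundary map ∂_1: C_1 → C_0 is given by ∂[p,q] = [q] − [p]. For instance
  ∂GM = M − G.
This gives a 10×30 integer matrix of rank 9; reducing to Smith normal form yields diagonal entries (1,1,1,1,1,1,1,1,1).

The boundary map ∂_2: C_2 → C_1 maps a triangle to the signed sum of its edges. For instance
  ∂BFL = FL − BL + BF,
  ∂EMN = MN − EN + EM.
As a 30×20 matrix over Z this has rank 20, with invariant factors (1,1,1,1,1,1,1,1,1,1,1,1,1,1,1,1,1,1,1,2).

Now H_k = ker ∂_k / im ∂_{k+1}, so:

  H_0: rank C_0 − rank ∂_1 = 10 − 9 = 1, and the invariant factors of ∂_1 are all 1, so H_0 = Z.
  H_1: rank ker ∂_1 − rank ∂_2 = (30 − 9) − 20 = 1, and ∂_2 has invariant factor 2 > 1, so H_1 = Z ⊕ Z/2Z.
  H_2: rank ker ∂_2 − rank ∂_3 = (20 − 20) − 0 = 0, and there is no ∂_3, so H_2 = 0.

(K is a triangulation of the Klein bottle.)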